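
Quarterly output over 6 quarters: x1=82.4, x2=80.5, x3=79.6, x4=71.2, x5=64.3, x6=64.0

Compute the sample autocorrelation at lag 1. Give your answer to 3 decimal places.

Mean x̄ = (82.4 + 80.5 + 79.6 + 71.2 + 64.3 + 64.0)/6 = 73.6667
Numerator Σ_{t=1}^{5}(x_t−x̄)(x_{t+1}−x̄) = 199.2356
Denominator Σ(x_t−x̄)² = 345.4333
r_1 = 199.2356 / 345.4333 = 0.577

0.577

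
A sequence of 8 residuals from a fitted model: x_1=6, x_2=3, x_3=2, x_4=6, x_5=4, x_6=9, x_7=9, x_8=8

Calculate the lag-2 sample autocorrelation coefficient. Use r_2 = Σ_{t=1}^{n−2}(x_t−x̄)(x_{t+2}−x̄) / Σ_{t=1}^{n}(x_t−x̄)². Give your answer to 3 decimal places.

Mean x̄ = (6 + 3 + 2 + 6 + 4 + 9 + 9 + 8)/8 = 5.8750
Deviations from mean: 0.1250, -2.8750, -3.8750, 0.1250, -1.8750, 3.1250, 3.1250, 2.1250
Σ(x_t−x̄)(x_{t+2}−x̄) = (-0.4844) + (-0.3594) + (7.2656) + (0.3906) + (-5.8594) + (6.6406) = 7.5938
Denominator Σ(x_t−x̄)² = 50.8750
r_2 = 7.5938 / 50.8750 = 0.149

0.149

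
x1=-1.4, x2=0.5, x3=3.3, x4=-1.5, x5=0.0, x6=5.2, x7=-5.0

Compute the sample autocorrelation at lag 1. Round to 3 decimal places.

-0.464

Mean x̄ = (-1.4 + 0.5 + 3.3 − 1.5 + 0.0 + 5.2 − 5.0)/7 = 0.1571
Deviations from mean: -1.5571, 0.3429, 3.1429, -1.6571, -0.1571, 5.0429, -5.1571
Numerator Σ_{t=1}^{6}(x_t−x̄)(x_{t+1}−x̄) = -31.2033
Denominator Σ(x_t−x̄)² = 67.2171
r_1 = -31.2033 / 67.2171 = -0.464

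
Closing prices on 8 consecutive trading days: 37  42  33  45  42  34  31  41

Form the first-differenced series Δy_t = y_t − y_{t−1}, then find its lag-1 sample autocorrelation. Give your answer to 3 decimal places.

First differences Δy: 5, -9, 12, -3, -8, -3, 10
Mean of differences = 0.5714
Numerator Σ(Δy_t−Δȳ)(Δy_{t+1}−Δȳ) = -165.0408
Denominator Σ(Δy_t−Δȳ)² = 429.7143
r_1(Δy) = -165.0408 / 429.7143 = -0.384

-0.384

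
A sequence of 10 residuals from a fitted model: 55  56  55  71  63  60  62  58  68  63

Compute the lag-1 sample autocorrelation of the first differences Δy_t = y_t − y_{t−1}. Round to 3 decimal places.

-0.504

First differences Δy: 1, -1, 16, -8, -3, 2, -4, 10, -5
Mean of differences = 0.8889
Numerator Σ(Δy_t−Δȳ)(Δy_{t+1}−Δȳ) = -236.4568
Denominator Σ(Δy_t−Δȳ)² = 468.8889
r_1(Δy) = -236.4568 / 468.8889 = -0.504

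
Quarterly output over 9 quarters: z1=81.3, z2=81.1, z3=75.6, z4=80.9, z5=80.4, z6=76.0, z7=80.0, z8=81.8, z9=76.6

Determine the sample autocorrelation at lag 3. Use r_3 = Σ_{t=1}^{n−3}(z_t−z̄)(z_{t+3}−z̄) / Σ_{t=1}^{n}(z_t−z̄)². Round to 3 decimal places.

Mean z̄ = (81.3 + 81.1 + 75.6 + 80.9 + 80.4 + 76.0 + 80.0 + 81.8 + 76.6)/9 = 79.3000
Numerator Σ_{t=1}^{6}(z_t−z̄)(z_{t+3}−z̄) = 30.1700
Denominator Σ(z_t−z̄)² = 49.6200
r_3 = 30.1700 / 49.6200 = 0.608

0.608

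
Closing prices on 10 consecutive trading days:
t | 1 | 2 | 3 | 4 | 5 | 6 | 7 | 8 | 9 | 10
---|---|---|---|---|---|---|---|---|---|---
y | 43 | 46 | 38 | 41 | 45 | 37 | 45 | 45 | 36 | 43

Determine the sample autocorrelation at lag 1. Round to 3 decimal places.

-0.458

Mean ȳ = (43 + 46 + 38 + 41 + 45 + 37 + 45 + 45 + 36 + 43)/10 = 41.9000
Numerator Σ_{t=1}^{9}(y_t−ȳ)(y_{t+1}−ȳ) = -56.3100
Denominator Σ(y_t−ȳ)² = 122.9000
r_1 = -56.3100 / 122.9000 = -0.458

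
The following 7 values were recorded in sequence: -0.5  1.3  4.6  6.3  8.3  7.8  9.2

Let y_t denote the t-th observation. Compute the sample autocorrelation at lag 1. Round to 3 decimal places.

Mean ȳ = (-0.5 + 1.3 + 4.6 + 6.3 + 8.3 + 7.8 + 9.2)/7 = 5.2857
Deviations from mean: -5.7857, -3.9857, -0.6857, 1.0143, 3.0143, 2.5143, 3.9143
Σ(y_t−ȳ)(y_{t+1}−ȳ) = (23.0602) + (2.7331) + (-0.6955) + (3.0573) + (7.5788) + (9.8416) = 45.5755
Denominator Σ(y_t−ȳ)² = 81.5886
r_1 = 45.5755 / 81.5886 = 0.559

0.559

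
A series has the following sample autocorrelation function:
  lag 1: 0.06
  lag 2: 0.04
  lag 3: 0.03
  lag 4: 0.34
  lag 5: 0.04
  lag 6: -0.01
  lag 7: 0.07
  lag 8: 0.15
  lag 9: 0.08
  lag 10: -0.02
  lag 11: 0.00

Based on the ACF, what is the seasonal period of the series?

The largest autocorrelation is r_4 = 0.34, with a weaker echo at lag 8 (0.15); the remaining lags stay at or below 0.08.
The dominant spike at lag 4 indicates a seasonal period of 4.

4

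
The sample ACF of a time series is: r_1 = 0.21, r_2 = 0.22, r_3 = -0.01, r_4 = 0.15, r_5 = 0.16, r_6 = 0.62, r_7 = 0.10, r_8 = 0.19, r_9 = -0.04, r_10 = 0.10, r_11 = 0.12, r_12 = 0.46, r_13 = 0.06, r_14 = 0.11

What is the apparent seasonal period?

6

The largest autocorrelation is r_6 = 0.62, with a weaker echo at lag 12 (0.46); the remaining lags stay at or below 0.22.
The dominant spike at lag 6 indicates a seasonal period of 6.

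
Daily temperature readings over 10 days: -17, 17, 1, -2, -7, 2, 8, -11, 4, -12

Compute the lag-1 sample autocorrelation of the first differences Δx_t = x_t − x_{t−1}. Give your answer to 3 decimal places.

First differences Δx: 34, -16, -3, -5, 9, 6, -19, 15, -16
Mean of differences = 0.5556
Numerator Σ(Δx_t−Δx̄)(Δx_{t+1}−Δx̄) = -1104.0864
Denominator Σ(Δx_t−Δx̄)² = 2402.2222
r_1(Δx) = -1104.0864 / 2402.2222 = -0.460

-0.460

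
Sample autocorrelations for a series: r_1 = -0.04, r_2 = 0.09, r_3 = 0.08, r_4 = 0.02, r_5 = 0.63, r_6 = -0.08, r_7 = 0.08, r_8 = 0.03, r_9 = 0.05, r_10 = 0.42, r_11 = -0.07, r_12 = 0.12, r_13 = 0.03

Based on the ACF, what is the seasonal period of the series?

5

The largest autocorrelation is r_5 = 0.63, with a weaker echo at lag 10 (0.42); the remaining lags stay at or below 0.12.
The dominant spike at lag 5 indicates a seasonal period of 5.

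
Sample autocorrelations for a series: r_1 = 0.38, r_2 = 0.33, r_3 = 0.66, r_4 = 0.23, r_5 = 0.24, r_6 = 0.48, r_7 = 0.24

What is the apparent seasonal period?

3

The largest autocorrelation is r_3 = 0.66, with a weaker echo at lag 6 (0.48); the remaining lags stay at or below 0.38. The elevated value at lag 1 (0.38), dropping to 0.33 at lag 2, reflects decaying short-term dependence rather than seasonality.
The dominant spike at lag 3 indicates a seasonal period of 3.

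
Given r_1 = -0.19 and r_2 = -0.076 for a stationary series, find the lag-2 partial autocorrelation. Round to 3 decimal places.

φ_{22} = (r_2 − r_1²) / (1 − r_1²)
r_1² = (-0.19)² = 0.0361
Numerator = -0.076 − 0.0361 = -0.1121; denominator = 1 − 0.0361 = 0.9639
φ_{22} = -0.1121 / 0.9639 = -0.116

-0.116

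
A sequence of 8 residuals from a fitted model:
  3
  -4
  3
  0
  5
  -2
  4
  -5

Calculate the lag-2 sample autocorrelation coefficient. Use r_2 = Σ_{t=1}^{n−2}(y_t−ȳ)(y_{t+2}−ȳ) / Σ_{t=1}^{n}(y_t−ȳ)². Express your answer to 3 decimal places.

Mean ȳ = (3 − 4 + 3 + 0 + 5 − 2 + 4 − 5)/8 = 0.5000
Deviations from mean: 2.5000, -4.5000, 2.5000, -0.5000, 4.5000, -2.5000, 3.5000, -5.5000
Σ(y_t−ȳ)(y_{t+2}−ȳ) = (6.2500) + (2.2500) + (11.2500) + (1.2500) + (15.7500) + (13.7500) = 50.5000
Denominator Σ(y_t−ȳ)² = 102.0000
r_2 = 50.5000 / 102.0000 = 0.495

0.495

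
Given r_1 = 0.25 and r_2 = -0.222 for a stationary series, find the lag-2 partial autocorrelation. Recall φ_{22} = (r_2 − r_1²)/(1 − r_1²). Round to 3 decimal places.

-0.303

φ_{22} = (r_2 − r_1²) / (1 − r_1²)
r_1² = (0.25)² = 0.0625
Numerator = -0.222 − 0.0625 = -0.2845; denominator = 1 − 0.0625 = 0.9375
φ_{22} = -0.2845 / 0.9375 = -0.303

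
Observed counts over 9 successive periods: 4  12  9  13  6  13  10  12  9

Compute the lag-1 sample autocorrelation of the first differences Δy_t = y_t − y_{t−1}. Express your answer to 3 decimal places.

First differences Δy: 8, -3, 4, -7, 7, -3, 2, -3
Mean of differences = 0.6250
Numerator Σ(Δy_t−Δȳ)(Δy_{t+1}−Δȳ) = -146.3906
Denominator Σ(Δy_t−Δȳ)² = 205.8750
r_1(Δy) = -146.3906 / 205.8750 = -0.711

-0.711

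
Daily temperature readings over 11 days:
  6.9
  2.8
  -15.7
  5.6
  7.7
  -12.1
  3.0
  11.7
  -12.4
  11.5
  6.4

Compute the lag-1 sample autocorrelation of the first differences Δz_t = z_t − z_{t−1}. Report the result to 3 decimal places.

-0.516

First differences Δz: -4.1, -18.5, 21.3, 2.1, -19.8, 15.1, 8.7, -24.1, 23.9, -5.1
Mean of differences = -0.0500
Numerator Σ(Δz_t−Δz̄)(Δz_{t+1}−Δz̄) = -1389.7775
Denominator Σ(Δz_t−Δz̄)² = 2690.9050
r_1(Δz) = -1389.7775 / 2690.9050 = -0.516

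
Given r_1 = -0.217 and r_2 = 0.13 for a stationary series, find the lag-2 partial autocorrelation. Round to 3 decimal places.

0.087

φ_{22} = (r_2 − r_1²) / (1 − r_1²)
r_1² = (-0.217)² = 0.047089
Numerator = 0.13 − 0.0471 = 0.0829; denominator = 1 − 0.0471 = 0.9529
φ_{22} = 0.0829 / 0.9529 = 0.087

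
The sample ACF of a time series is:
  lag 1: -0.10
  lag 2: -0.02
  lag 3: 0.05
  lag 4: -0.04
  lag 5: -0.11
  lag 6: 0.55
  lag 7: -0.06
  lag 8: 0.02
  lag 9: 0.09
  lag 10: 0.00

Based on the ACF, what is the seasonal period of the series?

6

The largest autocorrelation is r_6 = 0.55; the remaining lags stay at or below 0.09.
The dominant spike at lag 6 indicates a seasonal period of 6.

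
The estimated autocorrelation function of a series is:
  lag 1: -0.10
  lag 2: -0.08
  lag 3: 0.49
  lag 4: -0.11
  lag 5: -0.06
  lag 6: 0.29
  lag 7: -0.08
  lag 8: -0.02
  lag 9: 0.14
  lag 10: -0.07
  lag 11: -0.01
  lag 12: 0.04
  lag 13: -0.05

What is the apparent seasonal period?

The largest autocorrelation is r_3 = 0.49, with a weaker echo at lag 6 (0.29); the remaining lags stay at or below 0.14.
The dominant spike at lag 3 indicates a seasonal period of 3.

3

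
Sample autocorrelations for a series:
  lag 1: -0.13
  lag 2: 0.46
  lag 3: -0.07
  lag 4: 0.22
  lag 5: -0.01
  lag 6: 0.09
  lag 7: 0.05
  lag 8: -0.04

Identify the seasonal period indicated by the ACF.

2

The largest autocorrelation is r_2 = 0.46, with a weaker echo at lag 4 (0.22); the remaining lags stay at or below 0.09.
The dominant spike at lag 2 indicates a seasonal period of 2.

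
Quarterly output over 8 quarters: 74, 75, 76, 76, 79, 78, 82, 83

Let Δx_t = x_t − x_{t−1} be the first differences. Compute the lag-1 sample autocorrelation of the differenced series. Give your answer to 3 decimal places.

First differences Δx: 1, 1, 0, 3, -1, 4, 1
Mean of differences = 1.2857
Numerator Σ(Δx_t−Δx̄)(Δx_{t+1}−Δx̄) = -12.6531
Denominator Σ(Δx_t−Δx̄)² = 17.4286
r_1(Δx) = -12.6531 / 17.4286 = -0.726

-0.726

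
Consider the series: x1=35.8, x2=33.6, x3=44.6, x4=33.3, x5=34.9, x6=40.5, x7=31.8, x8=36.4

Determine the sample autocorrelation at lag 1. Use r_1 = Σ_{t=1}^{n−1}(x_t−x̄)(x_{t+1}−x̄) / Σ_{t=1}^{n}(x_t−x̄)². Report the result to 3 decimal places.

-0.535

Mean x̄ = (35.8 + 33.6 + 44.6 + 33.3 + 34.9 + 40.5 + 31.8 + 36.4)/8 = 36.3625
Deviations from mean: -0.5625, -2.7625, 8.2375, -3.0625, -1.4625, 4.1375, -4.5625, 0.0375
Numerator Σ_{t=1}^{7}(x_t−x̄)(x_{t+1}−x̄) = -67.0502
Denominator Σ(x_t−x̄)² = 125.2588
r_1 = -67.0502 / 125.2588 = -0.535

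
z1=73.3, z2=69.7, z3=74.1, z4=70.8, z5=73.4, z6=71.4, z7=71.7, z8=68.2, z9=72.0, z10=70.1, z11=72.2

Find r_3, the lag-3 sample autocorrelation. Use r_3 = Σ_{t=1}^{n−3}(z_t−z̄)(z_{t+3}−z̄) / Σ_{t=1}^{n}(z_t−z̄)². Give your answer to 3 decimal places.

Mean z̄ = (73.3 + 69.7 + 74.1 + 70.8 + 73.4 + 71.4 + 71.7 + 68.2 + 72.0 + 70.1 + 72.2)/11 = 71.5364
Numerator Σ_{t=1}^{8}(z_t−z̄)(z_{t+3}−z̄) = -13.9212
Denominator Σ(z_t−z̄)² = 30.9655
r_3 = -13.9212 / 30.9655 = -0.450

-0.450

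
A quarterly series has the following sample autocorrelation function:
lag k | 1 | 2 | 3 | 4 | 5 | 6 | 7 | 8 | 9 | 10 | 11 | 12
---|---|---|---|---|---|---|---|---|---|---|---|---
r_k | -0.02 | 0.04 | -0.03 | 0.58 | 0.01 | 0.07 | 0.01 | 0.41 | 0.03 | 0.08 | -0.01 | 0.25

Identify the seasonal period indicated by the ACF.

4

The largest autocorrelation is r_4 = 0.58, with weaker echoes at lags 8 (0.41) and 12 (0.25); the remaining lags stay at or below 0.08.
The dominant spike at lag 4 indicates a seasonal period of 4.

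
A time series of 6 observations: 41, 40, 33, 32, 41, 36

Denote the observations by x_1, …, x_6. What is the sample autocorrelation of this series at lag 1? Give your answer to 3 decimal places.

Mean x̄ = (41 + 40 + 33 + 32 + 41 + 36)/6 = 37.1667
Deviations from mean: 3.8333, 2.8333, -4.1667, -5.1667, 3.8333, -1.1667
Σ(x_t−x̄)(x_{t+1}−x̄) = (10.8611) + (-11.8056) + (21.5278) + (-19.8056) + (-4.4722) = -3.6944
Denominator Σ(x_t−x̄)² = 82.8333
r_1 = -3.6944 / 82.8333 = -0.045

-0.045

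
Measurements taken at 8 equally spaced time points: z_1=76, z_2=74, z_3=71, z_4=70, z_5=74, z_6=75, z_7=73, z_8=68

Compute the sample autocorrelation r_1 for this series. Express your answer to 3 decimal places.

0.106

Mean z̄ = (76 + 74 + 71 + 70 + 74 + 75 + 73 + 68)/8 = 72.6250
Numerator Σ_{t=1}^{7}(z_t−z̄)(z_{t+1}−z̄) = 5.4844
Denominator Σ(z_t−z̄)² = 51.8750
r_1 = 5.4844 / 51.8750 = 0.106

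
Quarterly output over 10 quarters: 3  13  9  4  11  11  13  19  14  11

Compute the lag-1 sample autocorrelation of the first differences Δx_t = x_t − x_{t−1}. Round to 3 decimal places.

First differences Δx: 10, -4, -5, 7, 0, 2, 6, -5, -3
Mean of differences = 0.8889
Numerator Σ(Δx_t−Δx̄)(Δx_{t+1}−Δx̄) = -59.6790
Denominator Σ(Δx_t−Δx̄)² = 256.8889
r_1(Δx) = -59.6790 / 256.8889 = -0.232

-0.232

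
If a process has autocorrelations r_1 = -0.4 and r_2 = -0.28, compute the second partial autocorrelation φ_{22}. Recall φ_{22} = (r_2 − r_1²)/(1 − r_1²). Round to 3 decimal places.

φ_{22} = (r_2 − r_1²) / (1 − r_1²)
r_1² = (-0.4)² = 0.16
Numerator = -0.28 − 0.1600 = -0.4400; denominator = 1 − 0.1600 = 0.8400
φ_{22} = -0.4400 / 0.8400 = -0.524

-0.524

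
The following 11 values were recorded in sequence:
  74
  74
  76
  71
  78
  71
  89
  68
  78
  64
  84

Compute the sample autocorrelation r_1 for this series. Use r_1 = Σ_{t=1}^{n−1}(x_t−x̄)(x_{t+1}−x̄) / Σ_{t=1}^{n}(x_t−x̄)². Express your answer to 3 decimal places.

Mean x̄ = (74 + 74 + 76 + 71 + 78 + 71 + 89 + 68 + 78 + 64 + 84)/11 = 75.1818
Numerator Σ_{t=1}^{10}(x_t−x̄)(x_{t+1}−x̄) = -333.9421
Denominator Σ(x_t−x̄)² = 499.6364
r_1 = -333.9421 / 499.6364 = -0.668

-0.668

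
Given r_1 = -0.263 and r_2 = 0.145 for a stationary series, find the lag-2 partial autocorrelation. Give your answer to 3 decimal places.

φ_{22} = (r_2 − r_1²) / (1 − r_1²)
r_1² = (-0.263)² = 0.069169
Numerator = 0.145 − 0.0692 = 0.0758; denominator = 1 − 0.0692 = 0.9308
φ_{22} = 0.0758 / 0.9308 = 0.081

0.081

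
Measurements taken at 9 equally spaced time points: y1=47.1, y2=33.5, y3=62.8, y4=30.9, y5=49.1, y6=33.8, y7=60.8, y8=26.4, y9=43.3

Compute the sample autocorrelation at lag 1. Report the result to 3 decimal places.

Mean ȳ = (47.1 + 33.5 + 62.8 + 30.9 + 49.1 + 33.8 + 60.8 + 26.4 + 43.3)/9 = 43.0778
Numerator Σ_{t=1}^{8}(y_t−ȳ)(y_{t+1}−ȳ) = -1060.4983
Denominator Σ(y_t−ȳ)² = 1359.7956
r_1 = -1060.4983 / 1359.7956 = -0.780

-0.780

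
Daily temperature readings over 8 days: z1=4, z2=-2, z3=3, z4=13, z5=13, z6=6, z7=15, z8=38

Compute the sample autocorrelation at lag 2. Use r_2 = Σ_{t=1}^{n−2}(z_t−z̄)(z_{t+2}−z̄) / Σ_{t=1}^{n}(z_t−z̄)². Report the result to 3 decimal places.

Mean z̄ = (4 − 2 + 3 + 13 + 13 + 6 + 15 + 38)/8 = 11.2500
Deviations from mean: -7.2500, -13.2500, -8.2500, 1.7500, 1.7500, -5.2500, 3.7500, 26.7500
Σ(z_t−z̄)(z_{t+2}−z̄) = (59.8125) + (-23.1875) + (-14.4375) + (-9.1875) + (6.5625) + (-140.4375) = -120.8750
Denominator Σ(z_t−z̄)² = 1059.5000
r_2 = -120.8750 / 1059.5000 = -0.114

-0.114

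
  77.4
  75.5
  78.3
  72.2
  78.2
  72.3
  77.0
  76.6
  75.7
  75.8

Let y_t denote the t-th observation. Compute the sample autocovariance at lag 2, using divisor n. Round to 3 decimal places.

Mean ȳ = (77.4 + 75.5 + 78.3 + 72.2 + 78.2 + 72.3 + 77.0 + 76.6 + 75.7 + 75.8)/10 = 75.9000
Σ_{t=1}^{8}(y_t−ȳ)(y_{t+2}−ȳ) = 23.6400
γ_2 = 23.6400 / 10 = 2.364

2.364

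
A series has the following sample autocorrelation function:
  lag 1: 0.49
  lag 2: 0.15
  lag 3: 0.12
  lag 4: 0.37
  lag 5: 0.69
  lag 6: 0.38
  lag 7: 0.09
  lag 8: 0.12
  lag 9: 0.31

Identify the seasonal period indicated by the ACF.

The largest autocorrelation is r_5 = 0.69; the remaining lags stay at or below 0.49. The elevated value at lag 1 (0.49), dropping to 0.15 at lag 2, reflects decaying short-term dependence rather than seasonality.
The dominant spike at lag 5 indicates a seasonal period of 5.

5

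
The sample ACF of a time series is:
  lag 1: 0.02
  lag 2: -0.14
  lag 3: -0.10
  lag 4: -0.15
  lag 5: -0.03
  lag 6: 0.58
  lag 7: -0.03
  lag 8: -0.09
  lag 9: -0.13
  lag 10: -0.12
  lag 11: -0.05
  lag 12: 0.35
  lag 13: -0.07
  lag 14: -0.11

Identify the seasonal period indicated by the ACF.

6

The largest autocorrelation is r_6 = 0.58, with a weaker echo at lag 12 (0.35); the remaining lags stay at or below 0.02.
The dominant spike at lag 6 indicates a seasonal period of 6.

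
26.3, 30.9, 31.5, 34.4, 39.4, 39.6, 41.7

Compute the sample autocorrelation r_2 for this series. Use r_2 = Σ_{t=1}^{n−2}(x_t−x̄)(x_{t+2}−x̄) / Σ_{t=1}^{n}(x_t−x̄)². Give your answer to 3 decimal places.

0.232

Mean x̄ = (26.3 + 30.9 + 31.5 + 34.4 + 39.4 + 39.6 + 41.7)/7 = 34.8286
Deviations from mean: -8.5286, -3.9286, -3.3286, -0.4286, 4.5714, 4.7714, 6.8714
Numerator Σ_{t=1}^{5}(x_t−x̄)(x_{t+2}−x̄) = 44.2227
Denominator Σ(x_t−x̄)² = 190.3143
r_2 = 44.2227 / 190.3143 = 0.232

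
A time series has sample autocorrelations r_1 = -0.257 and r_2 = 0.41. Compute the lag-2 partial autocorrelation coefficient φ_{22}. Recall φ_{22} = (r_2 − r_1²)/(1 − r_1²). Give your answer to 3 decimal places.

φ_{22} = (r_2 − r_1²) / (1 − r_1²)
r_1² = (-0.257)² = 0.066049
Numerator = 0.41 − 0.0660 = 0.3440; denominator = 1 − 0.0660 = 0.9340
φ_{22} = 0.3440 / 0.9340 = 0.368

0.368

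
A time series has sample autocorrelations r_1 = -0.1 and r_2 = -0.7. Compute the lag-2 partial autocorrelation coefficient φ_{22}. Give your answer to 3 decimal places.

φ_{22} = (r_2 − r_1²) / (1 − r_1²)
r_1² = (-0.1)² = 0.01
Numerator = -0.7 − 0.0100 = -0.7100; denominator = 1 − 0.0100 = 0.9900
φ_{22} = -0.7100 / 0.9900 = -0.717

-0.717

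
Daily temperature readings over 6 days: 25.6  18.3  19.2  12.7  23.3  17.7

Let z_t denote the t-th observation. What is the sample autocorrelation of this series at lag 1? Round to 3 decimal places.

Mean z̄ = (25.6 + 18.3 + 19.2 + 12.7 + 23.3 + 17.7)/6 = 19.4667
Deviations from mean: 6.1333, -1.1667, -0.2667, -6.7667, 3.8333, -1.7667
Σ(z_t−z̄)(z_{t+1}−z̄) = (-7.1556) + (0.3111) + (1.8044) + (-25.9389) + (-6.7722) = -37.7511
Denominator Σ(z_t−z̄)² = 102.6533
r_1 = -37.7511 / 102.6533 = -0.368

-0.368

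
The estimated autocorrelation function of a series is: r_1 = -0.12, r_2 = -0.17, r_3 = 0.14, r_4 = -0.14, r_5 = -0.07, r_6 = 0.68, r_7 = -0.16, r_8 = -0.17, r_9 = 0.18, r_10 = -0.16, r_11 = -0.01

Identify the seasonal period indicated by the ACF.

6

The largest autocorrelation is r_6 = 0.68; the remaining lags stay at or below 0.18.
The dominant spike at lag 6 indicates a seasonal period of 6.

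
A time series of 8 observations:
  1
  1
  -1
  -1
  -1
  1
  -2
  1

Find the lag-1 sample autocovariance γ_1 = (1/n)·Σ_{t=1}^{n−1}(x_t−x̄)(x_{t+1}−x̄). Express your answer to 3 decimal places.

-0.424

Mean x̄ = (1 + 1 − 1 − 1 − 1 + 1 − 2 + 1)/8 = -0.1250
Deviations: 1.1250, 1.1250, -0.8750, -0.8750, -0.8750, 1.1250, -1.8750, 1.1250
Σ_{t=1}^{7}(x_t−x̄)(x_{t+1}−x̄) = -3.3906
γ_1 = -3.3906 / 8 = -0.424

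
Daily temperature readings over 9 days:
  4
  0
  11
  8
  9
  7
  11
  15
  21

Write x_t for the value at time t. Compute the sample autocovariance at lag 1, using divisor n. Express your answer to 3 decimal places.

Mean x̄ = (4 + 0 + 11 + 8 + 9 + 7 + 11 + 15 + 21)/9 = 9.5556
Σ_{t=1}^{8}(x_t−x̄)(x_{t+1}−x̄) = 105.8025
γ_1 = 105.8025 / 9 = 11.756

11.756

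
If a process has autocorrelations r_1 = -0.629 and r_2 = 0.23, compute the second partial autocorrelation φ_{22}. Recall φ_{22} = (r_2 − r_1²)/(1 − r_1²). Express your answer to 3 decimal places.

φ_{22} = (r_2 − r_1²) / (1 − r_1²)
r_1² = (-0.629)² = 0.395641
Numerator = 0.23 − 0.3956 = -0.1656; denominator = 1 − 0.3956 = 0.6044
φ_{22} = -0.1656 / 0.6044 = -0.274

-0.274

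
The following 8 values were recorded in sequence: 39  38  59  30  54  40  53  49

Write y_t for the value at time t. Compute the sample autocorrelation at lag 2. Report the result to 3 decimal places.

0.395

Mean ȳ = (39 + 38 + 59 + 30 + 54 + 40 + 53 + 49)/8 = 45.2500
Numerator Σ_{t=1}^{6}(y_t−ȳ)(y_{t+2}−ȳ) = 273.1250
Denominator Σ(y_t−ȳ)² = 691.5000
r_2 = 273.1250 / 691.5000 = 0.395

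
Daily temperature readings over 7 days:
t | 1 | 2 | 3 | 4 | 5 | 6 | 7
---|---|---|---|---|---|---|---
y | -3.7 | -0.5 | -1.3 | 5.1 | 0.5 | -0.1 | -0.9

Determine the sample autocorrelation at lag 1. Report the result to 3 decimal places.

-0.025

Mean ȳ = (-3.7 − 0.5 − 1.3 + 5.1 + 0.5 − 0.1 − 0.9)/7 = -0.1286
Numerator Σ_{t=1}^{6}(y_t−ȳ)(y_{t+1}−ȳ) = -1.0808
Denominator Σ(y_t−ȳ)² = 42.5943
r_1 = -1.0808 / 42.5943 = -0.025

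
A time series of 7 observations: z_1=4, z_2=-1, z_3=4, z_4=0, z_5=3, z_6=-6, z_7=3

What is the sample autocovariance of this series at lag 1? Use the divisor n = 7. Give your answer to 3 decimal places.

-6.429

Mean z̄ = (4 − 1 + 4 + 0 + 3 − 6 + 3)/7 = 1.0000
Deviations: 3.0000, -2.0000, 3.0000, -1.0000, 2.0000, -7.0000, 2.0000
Σ_{t=1}^{6}(z_t−z̄)(z_{t+1}−z̄) = -45.0000
γ_1 = -45.0000 / 7 = -6.429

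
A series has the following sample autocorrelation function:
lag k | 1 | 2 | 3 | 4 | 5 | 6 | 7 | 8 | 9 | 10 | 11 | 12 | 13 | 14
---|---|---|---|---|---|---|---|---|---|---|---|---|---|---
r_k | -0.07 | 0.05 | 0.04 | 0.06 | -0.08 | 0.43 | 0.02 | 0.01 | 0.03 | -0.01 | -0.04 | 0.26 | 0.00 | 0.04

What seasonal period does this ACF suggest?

6

The largest autocorrelation is r_6 = 0.43, with a weaker echo at lag 12 (0.26); the remaining lags stay at or below 0.06.
The dominant spike at lag 6 indicates a seasonal period of 6.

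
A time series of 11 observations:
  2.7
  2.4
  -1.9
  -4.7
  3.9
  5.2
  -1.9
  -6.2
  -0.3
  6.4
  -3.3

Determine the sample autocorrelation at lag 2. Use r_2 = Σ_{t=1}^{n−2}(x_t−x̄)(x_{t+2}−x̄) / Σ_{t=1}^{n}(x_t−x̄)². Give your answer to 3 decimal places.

Mean x̄ = (2.7 + 2.4 − 1.9 − 4.7 + 3.9 + 5.2 − 1.9 − 6.2 − 0.3 + 6.4 − 3.3)/11 = 0.2091
Numerator Σ_{t=1}^{9}(x_t−x̄)(x_{t+2}−x̄) = -124.8838
Denominator Σ(x_t−x̄)² = 174.5091
r_2 = -124.8838 / 174.5091 = -0.716

-0.716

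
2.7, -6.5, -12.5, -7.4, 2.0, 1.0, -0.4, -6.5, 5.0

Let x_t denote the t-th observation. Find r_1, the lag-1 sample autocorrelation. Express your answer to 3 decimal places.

Mean x̄ = (2.7 − 6.5 − 12.5 − 7.4 + 2.0 + 1.0 − 0.4 − 6.5 + 5.0)/9 = -2.5111
Numerator Σ_{t=1}^{8}(x_t−x̄)(x_{t+1}−x̄) = 30.7077
Denominator Σ(x_t−x̄)² = 276.2089
r_1 = 30.7077 / 276.2089 = 0.111

0.111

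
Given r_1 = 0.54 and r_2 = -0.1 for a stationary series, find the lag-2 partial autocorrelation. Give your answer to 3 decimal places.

φ_{22} = (r_2 − r_1²) / (1 − r_1²)
r_1² = (0.54)² = 0.2916
Numerator = -0.1 − 0.2916 = -0.3916; denominator = 1 − 0.2916 = 0.7084
φ_{22} = -0.3916 / 0.7084 = -0.553

-0.553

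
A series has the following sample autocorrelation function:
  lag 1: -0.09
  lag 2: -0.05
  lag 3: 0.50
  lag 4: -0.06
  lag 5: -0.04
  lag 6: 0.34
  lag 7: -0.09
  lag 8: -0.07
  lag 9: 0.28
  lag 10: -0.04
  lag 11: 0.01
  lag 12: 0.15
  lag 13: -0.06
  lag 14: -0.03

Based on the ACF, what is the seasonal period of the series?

3

The largest autocorrelation is r_3 = 0.50, with weaker echoes at lags 6 (0.34), 9 (0.28) and 12 (0.15); the remaining lags stay at or below 0.01.
The dominant spike at lag 3 indicates a seasonal period of 3.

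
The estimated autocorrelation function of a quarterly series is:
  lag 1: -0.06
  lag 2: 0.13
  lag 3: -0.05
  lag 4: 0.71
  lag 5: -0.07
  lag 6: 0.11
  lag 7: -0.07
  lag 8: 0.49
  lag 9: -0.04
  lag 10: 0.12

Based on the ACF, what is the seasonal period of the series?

The largest autocorrelation is r_4 = 0.71, with a weaker echo at lag 8 (0.49); the remaining lags stay at or below 0.13.
The dominant spike at lag 4 indicates a seasonal period of 4.

4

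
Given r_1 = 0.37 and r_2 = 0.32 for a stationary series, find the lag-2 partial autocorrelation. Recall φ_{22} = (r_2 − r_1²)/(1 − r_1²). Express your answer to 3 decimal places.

φ_{22} = (r_2 − r_1²) / (1 − r_1²)
r_1² = (0.37)² = 0.1369
Numerator = 0.32 − 0.1369 = 0.1831; denominator = 1 − 0.1369 = 0.8631
φ_{22} = 0.1831 / 0.8631 = 0.212

0.212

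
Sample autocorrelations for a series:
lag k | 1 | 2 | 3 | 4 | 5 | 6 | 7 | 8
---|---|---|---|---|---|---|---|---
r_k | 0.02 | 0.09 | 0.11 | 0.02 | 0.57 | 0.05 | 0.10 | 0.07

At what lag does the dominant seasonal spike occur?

5

The largest autocorrelation is r_5 = 0.57; the remaining lags stay at or below 0.11.
The dominant spike at lag 5 indicates a seasonal period of 5.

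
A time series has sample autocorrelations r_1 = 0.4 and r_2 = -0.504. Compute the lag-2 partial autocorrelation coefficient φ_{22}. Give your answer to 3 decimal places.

-0.790

φ_{22} = (r_2 − r_1²) / (1 − r_1²)
r_1² = (0.4)² = 0.16
Numerator = -0.504 − 0.1600 = -0.6640; denominator = 1 − 0.1600 = 0.8400
φ_{22} = -0.6640 / 0.8400 = -0.790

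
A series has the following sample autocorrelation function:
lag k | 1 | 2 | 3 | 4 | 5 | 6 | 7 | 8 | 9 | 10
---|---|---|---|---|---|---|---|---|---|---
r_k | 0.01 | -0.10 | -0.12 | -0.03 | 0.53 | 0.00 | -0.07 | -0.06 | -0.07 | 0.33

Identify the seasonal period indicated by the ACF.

5

The largest autocorrelation is r_5 = 0.53, with a weaker echo at lag 10 (0.33); the remaining lags stay at or below 0.01.
The dominant spike at lag 5 indicates a seasonal period of 5.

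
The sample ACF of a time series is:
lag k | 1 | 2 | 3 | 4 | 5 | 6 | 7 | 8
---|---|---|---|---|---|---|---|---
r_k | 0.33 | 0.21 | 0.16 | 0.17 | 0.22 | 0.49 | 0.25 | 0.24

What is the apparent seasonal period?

6

The largest autocorrelation is r_6 = 0.49; the remaining lags stay at or below 0.33. The elevated value at lag 1 (0.33), dropping to 0.21 at lag 2, reflects decaying short-term dependence rather than seasonality.
The dominant spike at lag 6 indicates a seasonal period of 6.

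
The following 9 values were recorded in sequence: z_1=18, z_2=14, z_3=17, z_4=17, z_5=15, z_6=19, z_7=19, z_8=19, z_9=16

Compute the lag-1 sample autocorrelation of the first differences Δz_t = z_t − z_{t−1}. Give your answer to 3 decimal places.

-0.352

First differences Δz: -4, 3, 0, -2, 4, 0, 0, -3
Mean of differences = -0.2500
Numerator Σ(Δz_t−Δz̄)(Δz_{t+1}−Δz̄) = -18.8125
Denominator Σ(Δz_t−Δz̄)² = 53.5000
r_1(Δz) = -18.8125 / 53.5000 = -0.352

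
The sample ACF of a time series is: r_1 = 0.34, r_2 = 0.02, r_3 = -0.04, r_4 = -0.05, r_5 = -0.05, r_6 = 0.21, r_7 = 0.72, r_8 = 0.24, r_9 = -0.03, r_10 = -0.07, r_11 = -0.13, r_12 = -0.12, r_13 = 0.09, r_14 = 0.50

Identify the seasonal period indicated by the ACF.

The largest autocorrelation is r_7 = 0.72, with a weaker echo at lag 14 (0.50); the remaining lags stay at or below 0.34. The elevated value at lag 1 (0.34), dropping to 0.02 at lag 2, reflects decaying short-term dependence rather than seasonality.
The dominant spike at lag 7 indicates a seasonal period of 7.

7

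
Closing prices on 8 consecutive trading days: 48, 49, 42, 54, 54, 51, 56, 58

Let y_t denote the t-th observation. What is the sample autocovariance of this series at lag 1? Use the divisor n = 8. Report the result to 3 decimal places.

Mean ȳ = (48 + 49 + 42 + 54 + 54 + 51 + 56 + 58)/8 = 51.5000
Σ_{t=1}^{7}(y_t−ȳ)(y_{t+1}−ȳ) = 40.7500
γ_1 = 40.7500 / 8 = 5.094

5.094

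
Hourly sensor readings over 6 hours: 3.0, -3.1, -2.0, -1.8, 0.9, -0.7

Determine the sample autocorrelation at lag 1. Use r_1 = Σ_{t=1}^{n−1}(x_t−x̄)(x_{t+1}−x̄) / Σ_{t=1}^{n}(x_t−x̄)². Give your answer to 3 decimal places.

-0.234

Mean x̄ = (3.0 − 3.1 − 2.0 − 1.8 + 0.9 − 0.7)/6 = -0.6167
Deviations from mean: 3.6167, -2.4833, -1.3833, -1.1833, 1.5167, -0.0833
Σ(x_t−x̄)(x_{t+1}−x̄) = (-8.9814) + (3.4353) + (1.6369) + (-1.7947) + (-0.1264) = -5.8303
Denominator Σ(x_t−x̄)² = 24.8683
r_1 = -5.8303 / 24.8683 = -0.234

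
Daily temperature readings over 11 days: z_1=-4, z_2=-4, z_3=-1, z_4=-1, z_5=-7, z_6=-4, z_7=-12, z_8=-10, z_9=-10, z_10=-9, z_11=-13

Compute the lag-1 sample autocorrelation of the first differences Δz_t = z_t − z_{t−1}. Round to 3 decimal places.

-0.514

First differences Δz: 0, 3, 0, -6, 3, -8, 2, 0, 1, -4
Mean of differences = -0.9000
Numerator Σ(Δz_t−Δz̄)(Δz_{t+1}−Δz̄) = -67.3100
Denominator Σ(Δz_t−Δz̄)² = 130.9000
r_1(Δz) = -67.3100 / 130.9000 = -0.514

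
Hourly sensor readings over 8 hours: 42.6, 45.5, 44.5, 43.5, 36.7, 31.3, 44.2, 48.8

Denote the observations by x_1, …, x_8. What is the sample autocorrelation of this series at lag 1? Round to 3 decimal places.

0.259

Mean x̄ = (42.6 + 45.5 + 44.5 + 43.5 + 36.7 + 31.3 + 44.2 + 48.8)/8 = 42.1375
Deviations from mean: 0.4625, 3.3625, 2.3625, 1.3625, -5.4375, -10.8375, 2.0625, 6.6625
Σ(x_t−x̄)(x_{t+1}−x̄) = (1.5552) + (7.9439) + (3.2189) + (-7.4086) + (58.9289) + (-22.3523) + (13.7414) = 55.6273
Denominator Σ(x_t−x̄)² = 214.6188
r_1 = 55.6273 / 214.6188 = 0.259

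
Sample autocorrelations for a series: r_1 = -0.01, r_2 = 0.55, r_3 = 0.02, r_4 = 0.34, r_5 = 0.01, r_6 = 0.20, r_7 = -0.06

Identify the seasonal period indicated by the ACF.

2

The largest autocorrelation is r_2 = 0.55, with weaker echoes at lags 4 (0.34) and 6 (0.20); the remaining lags stay at or below 0.02.
The dominant spike at lag 2 indicates a seasonal period of 2.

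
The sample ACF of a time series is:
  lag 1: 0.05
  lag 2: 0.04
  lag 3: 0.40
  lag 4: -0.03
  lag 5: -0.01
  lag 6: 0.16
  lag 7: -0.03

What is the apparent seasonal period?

3

The largest autocorrelation is r_3 = 0.40, with a weaker echo at lag 6 (0.16); the remaining lags stay at or below 0.05.
The dominant spike at lag 3 indicates a seasonal period of 3.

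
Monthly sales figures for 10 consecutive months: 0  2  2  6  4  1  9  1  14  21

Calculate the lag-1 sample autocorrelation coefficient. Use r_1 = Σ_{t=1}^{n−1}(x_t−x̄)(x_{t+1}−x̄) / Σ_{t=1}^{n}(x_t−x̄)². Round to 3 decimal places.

Mean x̄ = (0 + 2 + 2 + 6 + 4 + 1 + 9 + 1 + 14 + 21)/10 = 6.0000
Numerator Σ_{t=1}^{9}(x_t−x̄)(x_{t+1}−x̄) = 100.0000
Denominator Σ(x_t−x̄)² = 420.0000
r_1 = 100.0000 / 420.0000 = 0.238

0.238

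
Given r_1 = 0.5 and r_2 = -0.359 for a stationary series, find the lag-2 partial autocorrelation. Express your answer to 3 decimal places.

-0.812

φ_{22} = (r_2 − r_1²) / (1 − r_1²)
r_1² = (0.5)² = 0.25
Numerator = -0.359 − 0.2500 = -0.6090; denominator = 1 − 0.2500 = 0.7500
φ_{22} = -0.6090 / 0.7500 = -0.812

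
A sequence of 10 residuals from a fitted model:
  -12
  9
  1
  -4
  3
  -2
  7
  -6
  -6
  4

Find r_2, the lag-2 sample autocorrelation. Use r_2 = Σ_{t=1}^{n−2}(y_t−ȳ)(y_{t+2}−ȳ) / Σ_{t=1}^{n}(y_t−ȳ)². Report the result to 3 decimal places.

Mean ȳ = (-12 + 9 + 1 − 4 + 3 − 2 + 7 − 6 − 6 + 4)/10 = -0.6000
Numerator Σ_{t=1}^{8}(y_t−ȳ)(y_{t+2}−ȳ) = -71.3200
Denominator Σ(y_t−ȳ)² = 388.4000
r_2 = -71.3200 / 388.4000 = -0.184

-0.184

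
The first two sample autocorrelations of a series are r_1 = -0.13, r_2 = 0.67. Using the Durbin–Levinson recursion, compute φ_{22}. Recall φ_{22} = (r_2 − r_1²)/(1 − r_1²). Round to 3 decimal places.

φ_{22} = (r_2 − r_1²) / (1 − r_1²)
r_1² = (-0.13)² = 0.0169
Numerator = 0.67 − 0.0169 = 0.6531; denominator = 1 − 0.0169 = 0.9831
φ_{22} = 0.6531 / 0.9831 = 0.664

0.664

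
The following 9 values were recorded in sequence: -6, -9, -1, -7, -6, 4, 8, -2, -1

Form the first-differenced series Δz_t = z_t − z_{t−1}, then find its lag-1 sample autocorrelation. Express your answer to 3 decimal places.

-0.256

First differences Δz: -3, 8, -6, 1, 10, 4, -10, 1
Mean of differences = 0.6250
Numerator Σ(Δz_t−Δz̄)(Δz_{t+1}−Δz̄) = -82.7656
Denominator Σ(Δz_t−Δz̄)² = 323.8750
r_1(Δz) = -82.7656 / 323.8750 = -0.256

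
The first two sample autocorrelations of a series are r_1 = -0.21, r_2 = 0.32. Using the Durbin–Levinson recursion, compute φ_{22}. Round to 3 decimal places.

0.289

φ_{22} = (r_2 − r_1²) / (1 − r_1²)
r_1² = (-0.21)² = 0.0441
Numerator = 0.32 − 0.0441 = 0.2759; denominator = 1 − 0.0441 = 0.9559
φ_{22} = 0.2759 / 0.9559 = 0.289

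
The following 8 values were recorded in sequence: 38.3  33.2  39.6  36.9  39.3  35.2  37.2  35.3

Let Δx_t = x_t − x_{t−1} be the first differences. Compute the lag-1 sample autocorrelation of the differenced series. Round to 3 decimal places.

First differences Δx: -5.1, 6.4, -2.7, 2.4, -4.1, 2.0, -1.9
Mean of differences = -0.4286
Numerator Σ(Δx_t−Δx̄)(Δx_{t+1}−Δx̄) = -76.7094
Denominator Σ(Δx_t−Δx̄)² = 103.1543
r_1(Δx) = -76.7094 / 103.1543 = -0.744

-0.744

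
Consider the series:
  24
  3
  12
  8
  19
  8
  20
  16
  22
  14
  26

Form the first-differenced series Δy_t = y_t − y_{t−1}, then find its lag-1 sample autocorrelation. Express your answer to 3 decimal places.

-0.625

First differences Δy: -21, 9, -4, 11, -11, 12, -4, 6, -8, 12
Mean of differences = 0.2000
Numerator Σ(Δy_t−Δȳ)(Δy_{t+1}−Δȳ) = -740.2400
Denominator Σ(Δy_t−Δȳ)² = 1183.6000
r_1(Δy) = -740.2400 / 1183.6000 = -0.625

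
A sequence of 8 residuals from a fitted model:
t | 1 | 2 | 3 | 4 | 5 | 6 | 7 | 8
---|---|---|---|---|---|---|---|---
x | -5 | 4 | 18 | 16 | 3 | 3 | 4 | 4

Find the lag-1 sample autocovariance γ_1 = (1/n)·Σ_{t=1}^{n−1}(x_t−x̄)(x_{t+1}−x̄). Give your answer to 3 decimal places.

13.561

Mean x̄ = (-5 + 4 + 18 + 16 + 3 + 3 + 4 + 4)/8 = 5.8750
Σ_{t=1}^{7}(x_t−x̄)(x_{t+1}−x̄) = 108.4844
γ_1 = 108.4844 / 8 = 13.561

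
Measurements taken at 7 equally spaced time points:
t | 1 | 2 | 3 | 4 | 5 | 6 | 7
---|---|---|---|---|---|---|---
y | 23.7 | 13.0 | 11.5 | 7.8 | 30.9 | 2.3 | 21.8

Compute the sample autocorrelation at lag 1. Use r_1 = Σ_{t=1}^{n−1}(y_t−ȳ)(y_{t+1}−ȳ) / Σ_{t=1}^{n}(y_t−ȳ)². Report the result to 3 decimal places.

-0.635

Mean ȳ = (23.7 + 13.0 + 11.5 + 7.8 + 30.9 + 2.3 + 21.8)/7 = 15.8571
Deviations from mean: 7.8429, -2.8571, -4.3571, -8.0571, 15.0429, -13.5571, 5.9429
Σ(y_t−ȳ)(y_{t+1}−ȳ) = (-22.4082) + (12.4490) + (35.1061) + (-121.2024) + (-203.9382) + (-80.5682) = -380.5618
Denominator Σ(y_t−ȳ)² = 598.9771
r_1 = -380.5618 / 598.9771 = -0.635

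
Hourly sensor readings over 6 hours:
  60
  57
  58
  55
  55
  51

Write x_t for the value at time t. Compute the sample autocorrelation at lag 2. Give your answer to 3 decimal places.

Mean x̄ = (60 + 57 + 58 + 55 + 55 + 51)/6 = 56.0000
Numerator Σ_{t=1}^{4}(x_t−x̄)(x_{t+2}−x̄) = 10.0000
Denominator Σ(x_t−x̄)² = 48.0000
r_2 = 10.0000 / 48.0000 = 0.208

0.208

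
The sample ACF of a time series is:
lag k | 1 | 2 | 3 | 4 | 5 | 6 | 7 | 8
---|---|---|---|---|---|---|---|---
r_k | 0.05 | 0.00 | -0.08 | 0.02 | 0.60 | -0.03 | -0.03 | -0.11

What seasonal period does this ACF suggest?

The largest autocorrelation is r_5 = 0.60; the remaining lags stay at or below 0.05.
The dominant spike at lag 5 indicates a seasonal period of 5.

5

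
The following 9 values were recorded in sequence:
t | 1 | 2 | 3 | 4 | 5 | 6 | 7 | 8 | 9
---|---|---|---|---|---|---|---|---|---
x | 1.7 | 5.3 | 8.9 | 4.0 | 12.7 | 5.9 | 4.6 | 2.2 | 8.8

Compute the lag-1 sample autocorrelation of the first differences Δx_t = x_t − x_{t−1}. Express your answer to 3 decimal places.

First differences Δx: 3.6, 3.6, -4.9, 8.7, -6.8, -1.3, -2.4, 6.6
Mean of differences = 0.8875
Numerator Σ(Δx_t−Δx̄)(Δx_{t+1}−Δx̄) = -108.3864
Denominator Σ(Δx_t−Δx̄)² = 216.5688
r_1(Δx) = -108.3864 / 216.5688 = -0.500

-0.500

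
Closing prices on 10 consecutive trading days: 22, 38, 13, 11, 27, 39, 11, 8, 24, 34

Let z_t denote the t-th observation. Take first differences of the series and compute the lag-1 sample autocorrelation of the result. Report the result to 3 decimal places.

First differences Δz: 16, -25, -2, 16, 12, -28, -3, 16, 10
Mean of differences = 1.3333
Numerator Σ(Δz_t−Δz̄)(Δz_{t+1}−Δz̄) = -313.1111
Denominator Σ(Δz_t−Δz̄)² = 2418.0000
r_1(Δz) = -313.1111 / 2418.0000 = -0.129

-0.129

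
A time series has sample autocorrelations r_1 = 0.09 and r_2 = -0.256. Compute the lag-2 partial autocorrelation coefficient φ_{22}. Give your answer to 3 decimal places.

-0.266

φ_{22} = (r_2 − r_1²) / (1 − r_1²)
r_1² = (0.09)² = 0.0081
Numerator = -0.256 − 0.0081 = -0.2641; denominator = 1 − 0.0081 = 0.9919
φ_{22} = -0.2641 / 0.9919 = -0.266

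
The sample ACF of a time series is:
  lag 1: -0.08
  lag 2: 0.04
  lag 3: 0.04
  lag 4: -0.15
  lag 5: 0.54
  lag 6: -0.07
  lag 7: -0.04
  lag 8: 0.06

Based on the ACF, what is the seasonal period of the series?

The largest autocorrelation is r_5 = 0.54; the remaining lags stay at or below 0.06.
The dominant spike at lag 5 indicates a seasonal period of 5.

5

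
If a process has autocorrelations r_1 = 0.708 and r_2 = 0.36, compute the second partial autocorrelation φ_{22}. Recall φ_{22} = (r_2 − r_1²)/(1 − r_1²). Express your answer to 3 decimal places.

φ_{22} = (r_2 − r_1²) / (1 − r_1²)
r_1² = (0.708)² = 0.501264
Numerator = 0.36 − 0.5013 = -0.1413; denominator = 1 − 0.5013 = 0.4987
φ_{22} = -0.1413 / 0.4987 = -0.283

-0.283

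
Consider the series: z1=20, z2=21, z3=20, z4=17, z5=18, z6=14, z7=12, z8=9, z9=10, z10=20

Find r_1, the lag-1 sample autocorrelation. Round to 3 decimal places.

Mean z̄ = (20 + 21 + 20 + 17 + 18 + 14 + 12 + 9 + 10 + 20)/10 = 16.1000
Numerator Σ_{t=1}^{9}(z_t−z̄)(z_{t+1}−z̄) = 96.6900
Denominator Σ(z_t−z̄)² = 182.9000
r_1 = 96.6900 / 182.9000 = 0.529

0.529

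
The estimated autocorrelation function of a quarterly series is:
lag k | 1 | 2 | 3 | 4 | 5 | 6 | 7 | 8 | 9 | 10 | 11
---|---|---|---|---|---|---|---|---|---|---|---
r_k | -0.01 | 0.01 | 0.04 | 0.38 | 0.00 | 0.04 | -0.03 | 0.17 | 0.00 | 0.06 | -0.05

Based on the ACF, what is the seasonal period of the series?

4

The largest autocorrelation is r_4 = 0.38, with a weaker echo at lag 8 (0.17); the remaining lags stay at or below 0.06.
The dominant spike at lag 4 indicates a seasonal period of 4.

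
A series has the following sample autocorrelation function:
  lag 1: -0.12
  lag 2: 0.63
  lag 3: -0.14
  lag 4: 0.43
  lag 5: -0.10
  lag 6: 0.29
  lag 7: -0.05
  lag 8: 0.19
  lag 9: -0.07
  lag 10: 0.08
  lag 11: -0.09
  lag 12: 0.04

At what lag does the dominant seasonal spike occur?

2

The largest autocorrelation is r_2 = 0.63, with weaker echoes at lags 4 (0.43), 6 (0.29) and 8 (0.19); the remaining lags stay at or below 0.08.
The dominant spike at lag 2 indicates a seasonal period of 2.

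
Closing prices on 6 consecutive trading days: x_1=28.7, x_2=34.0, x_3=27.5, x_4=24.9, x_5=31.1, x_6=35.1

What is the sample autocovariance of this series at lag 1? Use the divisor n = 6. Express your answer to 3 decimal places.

-0.326

Mean x̄ = (28.7 + 34.0 + 27.5 + 24.9 + 31.1 + 35.1)/6 = 30.2167
Σ_{t=1}^{5}(x_t−x̄)(x_{t+1}−x̄) = -1.9553
γ_1 = -1.9553 / 6 = -0.326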